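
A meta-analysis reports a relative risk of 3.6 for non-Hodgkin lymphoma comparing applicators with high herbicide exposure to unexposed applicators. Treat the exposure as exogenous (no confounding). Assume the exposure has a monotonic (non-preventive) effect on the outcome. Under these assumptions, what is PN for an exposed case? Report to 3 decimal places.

Under exogeneity and monotonicity, PN = (RR − 1) / RR = 1 − 1/RR.
PN = (3.6 − 1) / 3.6 = 2.6 / 3.6 ≈ 0.7222

PN ≈ 0.722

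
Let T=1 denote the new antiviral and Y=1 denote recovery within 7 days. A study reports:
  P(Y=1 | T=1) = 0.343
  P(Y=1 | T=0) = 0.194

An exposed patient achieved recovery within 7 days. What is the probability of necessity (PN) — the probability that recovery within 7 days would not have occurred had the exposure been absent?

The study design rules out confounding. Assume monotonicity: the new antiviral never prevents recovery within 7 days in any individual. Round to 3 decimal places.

PN ≈ 0.434

Let p₁ = 0.343, p₀ = 0.194.
Under exogeneity and monotonicity, PN = (p₁ − p₀) / p₁.
PN = (0.343 − 0.194) / 0.343 = 0.149 / 0.343 ≈ 0.4344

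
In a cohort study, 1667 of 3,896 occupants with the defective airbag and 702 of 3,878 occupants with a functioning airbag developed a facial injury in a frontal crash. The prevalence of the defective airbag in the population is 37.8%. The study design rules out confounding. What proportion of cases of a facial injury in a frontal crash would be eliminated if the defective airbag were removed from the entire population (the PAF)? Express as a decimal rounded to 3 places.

PAF ≈ 0.340

p₁ = P(outcome | exposed) = 1667/3896 = 0.42787
p₀ = P(outcome | unexposed) = 702/3878 = 0.18102
Overall risk P(Y=1) = π·p₁ + (1−π)·p₀ = 0.378×0.42787 + 0.622×0.18102 = 0.27433.
Under exogeneity, PAF = [P(Y=1) − p₀] / P(Y=1).
PAF = (0.27433 − 0.18102) / 0.27433 ≈ 0.3401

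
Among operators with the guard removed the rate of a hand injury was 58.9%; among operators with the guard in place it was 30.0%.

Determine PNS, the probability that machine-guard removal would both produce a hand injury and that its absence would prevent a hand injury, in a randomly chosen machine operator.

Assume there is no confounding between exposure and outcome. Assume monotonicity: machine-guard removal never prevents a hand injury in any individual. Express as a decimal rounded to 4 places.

PNS ≈ 0.2890

p₁ = 0.589, p₀ = 0.3.
Under exogeneity and monotonicity, PNS = p₁ − p₀.
PNS = 0.589 − 0.3 = 0.289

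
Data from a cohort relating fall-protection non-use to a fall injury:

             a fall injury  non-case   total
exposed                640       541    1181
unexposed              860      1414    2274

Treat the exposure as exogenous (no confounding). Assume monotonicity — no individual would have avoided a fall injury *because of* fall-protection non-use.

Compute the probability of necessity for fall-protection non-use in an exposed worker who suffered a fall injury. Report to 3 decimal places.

PN ≈ 0.302

p₁ = P(outcome | exposed) = 640/1181 = 0.54191
p₀ = P(outcome | unexposed) = 860/2274 = 0.37819
Under exogeneity and monotonicity, PN = (p₁ − p₀) / p₁.
PN = (0.54191 − 0.37819) / 0.54191 = 0.16373 / 0.54191 ≈ 0.3021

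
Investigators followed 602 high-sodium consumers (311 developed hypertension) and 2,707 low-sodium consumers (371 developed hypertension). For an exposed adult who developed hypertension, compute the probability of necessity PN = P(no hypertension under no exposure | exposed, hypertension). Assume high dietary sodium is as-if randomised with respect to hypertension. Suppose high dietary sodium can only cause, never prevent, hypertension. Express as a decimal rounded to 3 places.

PN ≈ 0.735

p₁ = P(outcome | exposed) = 311/602 = 0.51661
p₀ = P(outcome | unexposed) = 371/2707 = 0.13705
Under exogeneity and monotonicity, PN = (p₁ − p₀) / p₁.
PN = (0.51661 − 0.13705) / 0.51661 = 0.37956 / 0.51661 ≈ 0.7347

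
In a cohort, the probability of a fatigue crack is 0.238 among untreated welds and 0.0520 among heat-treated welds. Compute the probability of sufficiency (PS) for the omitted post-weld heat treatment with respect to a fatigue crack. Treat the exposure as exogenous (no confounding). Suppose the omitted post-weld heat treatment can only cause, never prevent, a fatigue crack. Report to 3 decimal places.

PS ≈ 0.196

Let p₁ = 0.238, p₀ = 0.052.
Under exogeneity and monotonicity, PS = (p₁ − p₀) / (1 − p₀).
PS = (0.238 − 0.052) / (1 − 0.052) = 0.186 / 0.948 ≈ 0.1962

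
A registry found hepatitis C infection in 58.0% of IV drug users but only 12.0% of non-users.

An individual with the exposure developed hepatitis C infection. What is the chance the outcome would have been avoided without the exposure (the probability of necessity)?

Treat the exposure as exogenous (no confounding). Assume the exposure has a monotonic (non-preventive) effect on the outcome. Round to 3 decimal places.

PN ≈ 0.793

p₁ = 0.58, p₀ = 0.12.
Under exogeneity and monotonicity, PN = (p₁ − p₀) / p₁.
PN = (0.58 − 0.12) / 0.58 = 0.46 / 0.58 ≈ 0.7931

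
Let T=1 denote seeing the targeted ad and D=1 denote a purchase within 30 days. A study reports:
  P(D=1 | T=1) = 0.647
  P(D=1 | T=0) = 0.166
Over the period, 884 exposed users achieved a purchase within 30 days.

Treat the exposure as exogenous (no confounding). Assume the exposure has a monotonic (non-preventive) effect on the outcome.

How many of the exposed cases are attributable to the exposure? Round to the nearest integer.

about 657 cases

Let p₁ = 0.647, p₀ = 0.166.
PN = (p₁ − p₀)/p₁ = (0.647 − 0.166) / 0.647 ≈ 0.74343.
Attributable cases ≈ PN × (exposed cases) = 0.74343 × 884 ≈ 657.19.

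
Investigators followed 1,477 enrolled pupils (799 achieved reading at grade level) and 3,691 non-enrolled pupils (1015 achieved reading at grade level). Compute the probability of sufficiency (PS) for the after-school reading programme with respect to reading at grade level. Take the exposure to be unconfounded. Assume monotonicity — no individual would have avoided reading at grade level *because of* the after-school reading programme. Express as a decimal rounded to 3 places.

p₁ = P(outcome | exposed) = 799/1477 = 0.54096
p₀ = P(outcome | unexposed) = 1015/3691 = 0.27499
Under exogeneity and monotonicity, PS = (p₁ − p₀) / (1 − p₀).
PS = (0.54096 − 0.27499) / (1 − 0.27499) = 0.26597 / 0.72501 ≈ 0.3668

PS ≈ 0.367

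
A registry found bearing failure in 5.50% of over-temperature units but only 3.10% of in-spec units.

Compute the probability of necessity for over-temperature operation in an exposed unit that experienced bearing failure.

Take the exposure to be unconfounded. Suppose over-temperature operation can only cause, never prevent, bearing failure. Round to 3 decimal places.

p₁ = 0.055, p₀ = 0.031.
Under exogeneity and monotonicity, PN = (p₁ − p₀) / p₁.
PN = (0.055 − 0.031) / 0.055 = 0.024 / 0.055 ≈ 0.4364

PN ≈ 0.436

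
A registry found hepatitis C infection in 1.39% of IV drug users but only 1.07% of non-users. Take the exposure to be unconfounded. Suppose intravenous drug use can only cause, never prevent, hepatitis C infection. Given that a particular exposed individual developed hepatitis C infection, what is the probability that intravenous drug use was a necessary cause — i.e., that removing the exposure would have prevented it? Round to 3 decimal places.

p₁ = 0.0139, p₀ = 0.0107.
Under exogeneity and monotonicity, PN = (p₁ − p₀) / p₁.
PN = (0.0139 − 0.0107) / 0.0139 = 0.0032 / 0.0139 ≈ 0.2302

PN ≈ 0.230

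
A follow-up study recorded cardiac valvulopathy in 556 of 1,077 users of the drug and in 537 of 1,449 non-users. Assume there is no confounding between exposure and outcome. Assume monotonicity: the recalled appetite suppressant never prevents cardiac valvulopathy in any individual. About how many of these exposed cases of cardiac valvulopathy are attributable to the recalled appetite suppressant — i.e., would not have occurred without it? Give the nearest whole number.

p₁ = P(outcome | exposed) = 556/1077 = 0.51625
p₀ = P(outcome | unexposed) = 537/1449 = 0.3706
PN = (p₁ − p₀)/p₁ = (0.51625 − 0.3706) / 0.51625 ≈ 0.28213.
Attributable cases ≈ PN × (exposed cases) = 0.28213 × 556 ≈ 156.86.

about 157 cases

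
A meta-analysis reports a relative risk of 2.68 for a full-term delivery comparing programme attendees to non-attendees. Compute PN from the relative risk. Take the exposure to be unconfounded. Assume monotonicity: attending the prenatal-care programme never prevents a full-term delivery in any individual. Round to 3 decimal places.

PN ≈ 0.627

Under exogeneity and monotonicity, PN = (RR − 1) / RR = 1 − 1/RR.
PN = (2.68 − 1) / 2.68 = 1.68 / 2.68 ≈ 0.6269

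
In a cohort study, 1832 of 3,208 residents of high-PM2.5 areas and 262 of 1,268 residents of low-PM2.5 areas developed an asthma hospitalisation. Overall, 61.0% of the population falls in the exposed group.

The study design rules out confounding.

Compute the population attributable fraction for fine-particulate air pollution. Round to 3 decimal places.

p₁ = P(outcome | exposed) = 1832/3208 = 0.57107
p₀ = P(outcome | unexposed) = 262/1268 = 0.20662
Overall risk P(Y=1) = π·p₁ + (1−π)·p₀ = 0.61×0.57107 + 0.39×0.20662 = 0.42894.
Under exogeneity, PAF = [P(Y=1) − p₀] / P(Y=1).
PAF = (0.42894 − 0.20662) / 0.42894 ≈ 0.5183

PAF ≈ 0.518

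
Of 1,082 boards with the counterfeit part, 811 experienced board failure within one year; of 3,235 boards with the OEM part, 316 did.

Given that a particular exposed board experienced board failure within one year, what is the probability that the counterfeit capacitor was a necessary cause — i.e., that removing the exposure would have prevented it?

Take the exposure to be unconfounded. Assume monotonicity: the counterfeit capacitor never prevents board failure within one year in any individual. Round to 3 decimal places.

PN ≈ 0.870

p₁ = P(outcome | exposed) = 811/1082 = 0.74954
p₀ = P(outcome | unexposed) = 316/3235 = 0.097682
Under exogeneity and monotonicity, PN = (p₁ − p₀) / p₁.
PN = (0.74954 − 0.097682) / 0.74954 = 0.65186 / 0.74954 ≈ 0.8697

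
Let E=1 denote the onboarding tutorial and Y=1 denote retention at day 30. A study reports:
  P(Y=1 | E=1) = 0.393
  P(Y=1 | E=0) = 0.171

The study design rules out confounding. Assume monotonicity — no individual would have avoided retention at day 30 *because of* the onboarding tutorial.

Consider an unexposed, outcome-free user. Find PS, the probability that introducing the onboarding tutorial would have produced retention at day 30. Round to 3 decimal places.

Let p₁ = 0.393, p₀ = 0.171.
Under exogeneity and monotonicity, PS = (p₁ − p₀) / (1 − p₀).
PS = (0.393 − 0.171) / (1 − 0.171) = 0.222 / 0.829 ≈ 0.2678

PS ≈ 0.268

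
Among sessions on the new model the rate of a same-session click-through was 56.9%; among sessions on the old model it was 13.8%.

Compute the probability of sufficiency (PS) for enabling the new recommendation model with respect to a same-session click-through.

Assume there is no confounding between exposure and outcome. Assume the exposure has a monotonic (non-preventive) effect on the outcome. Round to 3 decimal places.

p₁ = 0.569, p₀ = 0.138.
Under exogeneity and monotonicity, PS = (p₁ − p₀) / (1 − p₀).
PS = (0.569 − 0.138) / (1 − 0.138) = 0.431 / 0.862 ≈ 0.5000

PS ≈ 0.500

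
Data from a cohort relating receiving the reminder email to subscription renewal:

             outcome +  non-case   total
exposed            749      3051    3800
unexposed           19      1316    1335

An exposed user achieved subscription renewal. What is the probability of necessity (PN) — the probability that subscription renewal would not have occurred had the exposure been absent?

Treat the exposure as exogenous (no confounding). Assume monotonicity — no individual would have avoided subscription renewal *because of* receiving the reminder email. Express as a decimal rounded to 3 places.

p₁ = P(outcome | exposed) = 749/3800 = 0.19711
p₀ = P(outcome | unexposed) = 19/1335 = 0.014232
Under exogeneity and monotonicity, PN = (p₁ − p₀)/p₁.
PN = (0.19711 − 0.014232) / 0.19711 ≈ 0.9278

PN ≈ 0.928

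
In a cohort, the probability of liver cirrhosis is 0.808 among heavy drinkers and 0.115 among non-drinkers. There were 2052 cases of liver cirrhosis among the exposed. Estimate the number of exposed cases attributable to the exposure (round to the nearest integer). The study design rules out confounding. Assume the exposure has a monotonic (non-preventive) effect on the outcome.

Let p₁ = 0.808, p₀ = 0.115.
PN = (p₁ − p₀)/p₁ = (0.808 − 0.115) / 0.808 ≈ 0.85767.
Attributable cases ≈ PN × (exposed cases) = 0.85767 × 2052 ≈ 1759.95.

about 1760 cases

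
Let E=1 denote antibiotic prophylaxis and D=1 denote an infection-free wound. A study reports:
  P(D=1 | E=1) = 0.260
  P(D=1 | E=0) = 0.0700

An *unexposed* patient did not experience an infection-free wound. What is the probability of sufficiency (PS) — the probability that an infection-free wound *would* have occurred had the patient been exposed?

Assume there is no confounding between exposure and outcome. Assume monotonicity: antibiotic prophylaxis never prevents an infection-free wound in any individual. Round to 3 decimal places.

Let p₁ = 0.26, p₀ = 0.07.
Under exogeneity and monotonicity, PS = (p₁ − p₀) / (1 − p₀).
PS = (0.26 − 0.07) / (1 − 0.07) = 0.19 / 0.93 ≈ 0.2043

PS ≈ 0.204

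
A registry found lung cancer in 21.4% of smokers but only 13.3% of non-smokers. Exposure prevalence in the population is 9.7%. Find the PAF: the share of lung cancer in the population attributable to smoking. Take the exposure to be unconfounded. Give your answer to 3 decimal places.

p₁ = 0.214, p₀ = 0.133.
Overall risk P(Y=1) = π·p₁ + (1−π)·p₀ = 0.097×0.214 + 0.903×0.133 = 0.14086.
Under exogeneity, PAF = [P(Y=1) − p₀] / P(Y=1).
PAF = (0.14086 − 0.133) / 0.14086 ≈ 0.0558

PAF ≈ 0.056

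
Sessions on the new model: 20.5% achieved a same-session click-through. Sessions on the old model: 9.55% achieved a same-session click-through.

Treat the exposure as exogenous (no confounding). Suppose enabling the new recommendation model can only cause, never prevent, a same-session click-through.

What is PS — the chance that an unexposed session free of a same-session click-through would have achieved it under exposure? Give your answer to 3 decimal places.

p₁ = 0.205, p₀ = 0.0955.
Under exogeneity and monotonicity, PS = (p₁ − p₀) / (1 − p₀).
PS = (0.205 − 0.0955) / (1 − 0.0955) = 0.1095 / 0.9045 ≈ 0.1211

PS ≈ 0.121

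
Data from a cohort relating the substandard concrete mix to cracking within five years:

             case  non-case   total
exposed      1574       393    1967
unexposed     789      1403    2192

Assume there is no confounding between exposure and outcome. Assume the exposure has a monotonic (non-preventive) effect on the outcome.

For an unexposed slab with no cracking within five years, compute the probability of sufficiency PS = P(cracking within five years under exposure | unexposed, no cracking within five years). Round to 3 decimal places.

PS ≈ 0.688

p₁ = P(outcome | exposed) = 1574/1967 = 0.8002
p₀ = P(outcome | unexposed) = 789/2192 = 0.35995
Under exogeneity and monotonicity, PS = (p₁ − p₀)/(1 − p₀).
PS = (0.8002 − 0.35995) / 0.64005 ≈ 0.6878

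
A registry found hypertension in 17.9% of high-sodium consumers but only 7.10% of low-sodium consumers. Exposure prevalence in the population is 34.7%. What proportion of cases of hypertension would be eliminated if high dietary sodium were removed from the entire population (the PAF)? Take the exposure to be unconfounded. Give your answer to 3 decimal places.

p₁ = 0.179, p₀ = 0.071.
Overall risk P(Y=1) = π·p₁ + (1−π)·p₀ = 0.347×0.179 + 0.653×0.071 = 0.10848.
Under exogeneity, PAF = [P(Y=1) − p₀] / P(Y=1).
PAF = (0.10848 − 0.071) / 0.10848 ≈ 0.3455

PAF ≈ 0.345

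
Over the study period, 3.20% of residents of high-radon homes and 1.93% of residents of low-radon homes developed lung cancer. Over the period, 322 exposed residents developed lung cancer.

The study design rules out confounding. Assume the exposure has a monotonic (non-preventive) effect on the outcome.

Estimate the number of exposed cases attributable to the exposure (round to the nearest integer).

about 128 cases

p₁ = 0.032, p₀ = 0.0193.
PN = (p₁ − p₀)/p₁ = (0.032 − 0.0193) / 0.032 ≈ 0.39688.
Attributable cases ≈ PN × (exposed cases) = 0.39688 × 322 ≈ 127.79.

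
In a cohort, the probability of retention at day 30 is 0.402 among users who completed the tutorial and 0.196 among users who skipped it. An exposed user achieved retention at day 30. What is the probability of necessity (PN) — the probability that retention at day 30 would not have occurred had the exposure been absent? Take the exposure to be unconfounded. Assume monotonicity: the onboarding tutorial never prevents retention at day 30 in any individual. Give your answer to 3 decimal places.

Let p₁ = 0.402, p₀ = 0.196.
Under exogeneity and monotonicity, PN = (p₁ − p₀) / p₁.
PN = (0.402 − 0.196) / 0.402 = 0.206 / 0.402 ≈ 0.5124

PN ≈ 0.512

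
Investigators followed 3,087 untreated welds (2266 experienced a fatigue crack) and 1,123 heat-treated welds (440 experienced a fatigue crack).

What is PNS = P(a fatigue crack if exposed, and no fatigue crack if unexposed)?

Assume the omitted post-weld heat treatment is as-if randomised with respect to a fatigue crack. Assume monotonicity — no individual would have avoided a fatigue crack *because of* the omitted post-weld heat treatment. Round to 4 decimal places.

PNS ≈ 0.3422

p₁ = P(outcome | exposed) = 2266/3087 = 0.73405
p₀ = P(outcome | unexposed) = 440/1123 = 0.39181
Under exogeneity and monotonicity, PNS = p₁ − p₀.
PNS = 0.73405 − 0.39181 = 0.34224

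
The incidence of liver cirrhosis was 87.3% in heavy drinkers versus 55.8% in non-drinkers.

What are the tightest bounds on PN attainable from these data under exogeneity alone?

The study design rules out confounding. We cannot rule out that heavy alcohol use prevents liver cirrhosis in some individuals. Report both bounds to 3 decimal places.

p₁ = 0.873, p₀ = 0.558.
Under exogeneity alone the bounds on PN are max{0,(p₁−p₀)/p₁} ≤ PN ≤ min{1,(1−p₀)/p₁}.
  lower = (p₁ − p₀)/p₁ = 0.315 / 0.873 ≈ 0.3608
  upper = min{1, (1 − p₀)/p₁} = 0.442 / 0.873 ≈ 0.5063

0.361 ≤ PN ≤ 0.506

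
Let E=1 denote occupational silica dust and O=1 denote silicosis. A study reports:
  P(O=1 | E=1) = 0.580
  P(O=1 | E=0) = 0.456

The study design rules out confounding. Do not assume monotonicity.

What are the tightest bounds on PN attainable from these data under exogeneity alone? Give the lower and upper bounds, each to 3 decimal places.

Let p₁ = 0.58, p₀ = 0.456.
Under exogeneity alone the bounds on PN are max{0,(p₁−p₀)/p₁} ≤ PN ≤ min{1,(1−p₀)/p₁}.
  lower = (p₁ − p₀)/p₁ = 0.124 / 0.58 ≈ 0.2138
  upper = min{1, (1 − p₀)/p₁} = 0.544 / 0.58 ≈ 0.9379

0.214 ≤ PN ≤ 0.938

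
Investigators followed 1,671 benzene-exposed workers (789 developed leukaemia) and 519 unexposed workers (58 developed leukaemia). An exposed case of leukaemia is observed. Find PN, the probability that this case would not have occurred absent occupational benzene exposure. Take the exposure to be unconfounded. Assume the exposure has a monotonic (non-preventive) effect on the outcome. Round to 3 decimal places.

p₁ = P(outcome | exposed) = 789/1671 = 0.47217
p₀ = P(outcome | unexposed) = 58/519 = 0.11175
Under exogeneity and monotonicity, PN = (p₁ − p₀) / p₁.
PN = (0.47217 − 0.11175) / 0.47217 = 0.36042 / 0.47217 ≈ 0.7633

PN ≈ 0.763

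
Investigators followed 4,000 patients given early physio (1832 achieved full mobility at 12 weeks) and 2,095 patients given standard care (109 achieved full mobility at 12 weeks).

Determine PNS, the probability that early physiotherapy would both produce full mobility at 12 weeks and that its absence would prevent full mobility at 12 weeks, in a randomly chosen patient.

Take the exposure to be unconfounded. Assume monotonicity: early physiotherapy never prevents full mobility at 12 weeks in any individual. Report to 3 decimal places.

PNS ≈ 0.406

p₁ = P(outcome | exposed) = 1832/4000 = 0.458
p₀ = P(outcome | unexposed) = 109/2095 = 0.052029
Under exogeneity and monotonicity, PNS = p₁ − p₀.
PNS = 0.458 − 0.052029 = 0.40597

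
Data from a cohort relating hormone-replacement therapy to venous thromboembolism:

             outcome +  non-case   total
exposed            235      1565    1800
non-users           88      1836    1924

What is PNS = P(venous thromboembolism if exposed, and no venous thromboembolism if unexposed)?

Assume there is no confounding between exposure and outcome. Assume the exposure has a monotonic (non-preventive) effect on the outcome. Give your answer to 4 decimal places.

p₁ = P(outcome | exposed) = 235/1800 = 0.13056
p₀ = P(outcome | unexposed) = 88/1924 = 0.045738
Under exogeneity and monotonicity, PNS = p₁ − p₀.
PNS = 0.13056 − 0.045738 = 0.084818

PNS ≈ 0.0848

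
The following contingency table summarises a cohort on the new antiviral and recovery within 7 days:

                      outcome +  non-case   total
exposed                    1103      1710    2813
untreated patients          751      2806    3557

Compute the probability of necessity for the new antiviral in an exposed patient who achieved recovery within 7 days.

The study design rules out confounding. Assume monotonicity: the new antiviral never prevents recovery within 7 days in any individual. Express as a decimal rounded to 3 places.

p₁ = P(outcome | exposed) = 1103/2813 = 0.39211
p₀ = P(outcome | unexposed) = 751/3557 = 0.21113
Under exogeneity and monotonicity, PN = (p₁ − p₀)/p₁.
PN = (0.39211 − 0.21113) / 0.39211 ≈ 0.4615

PN ≈ 0.462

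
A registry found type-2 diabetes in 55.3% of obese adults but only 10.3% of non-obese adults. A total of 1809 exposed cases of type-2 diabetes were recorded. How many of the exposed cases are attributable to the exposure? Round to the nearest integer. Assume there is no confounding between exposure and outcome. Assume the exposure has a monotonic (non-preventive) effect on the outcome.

p₁ = 0.553, p₀ = 0.103.
PN = (p₁ − p₀)/p₁ = (0.553 − 0.103) / 0.553 ≈ 0.81374.
Attributable cases ≈ PN × (exposed cases) = 0.81374 × 1809 ≈ 1472.06.

about 1472 cases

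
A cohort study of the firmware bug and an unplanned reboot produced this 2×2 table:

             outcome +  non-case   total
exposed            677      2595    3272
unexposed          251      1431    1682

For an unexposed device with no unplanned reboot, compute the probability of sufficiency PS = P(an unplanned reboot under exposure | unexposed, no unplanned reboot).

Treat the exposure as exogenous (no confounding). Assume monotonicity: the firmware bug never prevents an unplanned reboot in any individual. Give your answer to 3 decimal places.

p₁ = P(outcome | exposed) = 677/3272 = 0.20691
p₀ = P(outcome | unexposed) = 251/1682 = 0.14923
Under exogeneity and monotonicity, PS = (p₁ − p₀)/(1 − p₀).
PS = (0.20691 − 0.14923) / 0.85077 ≈ 0.0678

PS ≈ 0.068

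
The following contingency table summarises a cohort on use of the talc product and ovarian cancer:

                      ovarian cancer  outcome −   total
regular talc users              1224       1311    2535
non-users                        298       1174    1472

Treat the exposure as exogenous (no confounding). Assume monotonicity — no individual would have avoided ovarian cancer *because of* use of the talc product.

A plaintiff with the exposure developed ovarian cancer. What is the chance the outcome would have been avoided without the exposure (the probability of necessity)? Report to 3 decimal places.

PN ≈ 0.581

p₁ = P(outcome | exposed) = 1224/2535 = 0.48284
p₀ = P(outcome | unexposed) = 298/1472 = 0.20245
Under exogeneity and monotonicity, PN = (p₁ − p₀)/p₁.
PN = (0.48284 − 0.20245) / 0.48284 ≈ 0.5807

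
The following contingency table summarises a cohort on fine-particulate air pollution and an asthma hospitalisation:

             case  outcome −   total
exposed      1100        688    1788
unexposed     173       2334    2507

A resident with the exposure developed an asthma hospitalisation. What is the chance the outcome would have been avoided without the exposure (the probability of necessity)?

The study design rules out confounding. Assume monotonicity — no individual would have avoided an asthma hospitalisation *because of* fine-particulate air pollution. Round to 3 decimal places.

PN ≈ 0.888

p₁ = P(outcome | exposed) = 1100/1788 = 0.61521
p₀ = P(outcome | unexposed) = 173/2507 = 0.069007
Under exogeneity and monotonicity, PN = (p₁ − p₀) / p₁.
PN = (0.61521 − 0.069007) / 0.61521 = 0.54621 / 0.61521 ≈ 0.8878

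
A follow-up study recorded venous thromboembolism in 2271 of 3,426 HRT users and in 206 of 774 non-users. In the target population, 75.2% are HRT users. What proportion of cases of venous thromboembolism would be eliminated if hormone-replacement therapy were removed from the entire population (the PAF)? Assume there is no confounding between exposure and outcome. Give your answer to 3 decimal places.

p₁ = P(outcome | exposed) = 2271/3426 = 0.66287
p₀ = P(outcome | unexposed) = 206/774 = 0.26615
Overall risk P(Y=1) = π·p₁ + (1−π)·p₀ = 0.752×0.66287 + 0.248×0.26615 = 0.56449.
Under exogeneity, PAF = [P(Y=1) − p₀] / P(Y=1).
PAF = (0.56449 − 0.26615) / 0.56449 ≈ 0.5285

PAF ≈ 0.529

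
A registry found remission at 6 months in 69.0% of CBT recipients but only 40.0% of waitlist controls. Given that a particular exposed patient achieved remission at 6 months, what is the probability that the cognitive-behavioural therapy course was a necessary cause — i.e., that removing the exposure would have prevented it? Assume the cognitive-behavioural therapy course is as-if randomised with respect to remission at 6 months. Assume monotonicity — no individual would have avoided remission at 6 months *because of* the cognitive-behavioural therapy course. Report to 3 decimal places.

PN ≈ 0.420

p₁ = 0.69, p₀ = 0.4.
Under exogeneity and monotonicity, PN = (p₁ − p₀) / p₁.
PN = (0.69 − 0.4) / 0.69 = 0.29 / 0.69 ≈ 0.4203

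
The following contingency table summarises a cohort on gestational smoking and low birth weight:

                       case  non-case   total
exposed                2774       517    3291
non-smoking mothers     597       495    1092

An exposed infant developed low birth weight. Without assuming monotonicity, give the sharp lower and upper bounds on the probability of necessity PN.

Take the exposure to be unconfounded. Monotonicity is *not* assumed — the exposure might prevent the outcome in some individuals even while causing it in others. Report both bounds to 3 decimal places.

p₁ = P(outcome | exposed) = 2774/3291 = 0.8429
p₀ = P(outcome | unexposed) = 597/1092 = 0.5467
Under exogeneity alone the bounds on PN are max{0,(p₁−p₀)/p₁} ≤ PN ≤ min{1,(1−p₀)/p₁}.
  lower = (p₁ − p₀)/p₁ = 0.2962 / 0.8429 ≈ 0.3514
  upper = min{1, (1 − p₀)/p₁} = 0.4533 / 0.8429 ≈ 0.5378

0.351 ≤ PN ≤ 0.538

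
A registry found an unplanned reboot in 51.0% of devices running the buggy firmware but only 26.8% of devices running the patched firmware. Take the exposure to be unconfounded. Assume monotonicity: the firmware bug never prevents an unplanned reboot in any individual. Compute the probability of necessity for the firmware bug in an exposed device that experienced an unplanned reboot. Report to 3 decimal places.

p₁ = 0.51, p₀ = 0.268.
Under exogeneity and monotonicity, PN = (p₁ − p₀) / p₁.
PN = (0.51 − 0.268) / 0.51 = 0.242 / 0.51 ≈ 0.4745

PN ≈ 0.475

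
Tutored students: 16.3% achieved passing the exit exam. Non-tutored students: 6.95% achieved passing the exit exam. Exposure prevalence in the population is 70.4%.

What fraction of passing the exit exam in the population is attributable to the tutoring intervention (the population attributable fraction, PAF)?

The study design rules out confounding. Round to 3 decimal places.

p₁ = 0.163, p₀ = 0.0695.
Overall risk P(Y=1) = π·p₁ + (1−π)·p₀ = 0.704×0.163 + 0.296×0.0695 = 0.13532.
Under exogeneity, PAF = [P(Y=1) − p₀] / P(Y=1).
PAF = (0.13532 − 0.0695) / 0.13532 ≈ 0.4864

PAF ≈ 0.486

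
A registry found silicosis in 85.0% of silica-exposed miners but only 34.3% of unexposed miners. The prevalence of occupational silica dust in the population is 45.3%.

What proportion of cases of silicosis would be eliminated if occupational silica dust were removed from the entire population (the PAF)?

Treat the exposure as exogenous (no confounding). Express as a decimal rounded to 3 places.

PAF ≈ 0.401

p₁ = 0.85, p₀ = 0.343.
Overall risk P(Y=1) = π·p₁ + (1−π)·p₀ = 0.453×0.85 + 0.547×0.343 = 0.57267.
Under exogeneity, PAF = [P(Y=1) − p₀] / P(Y=1).
PAF = (0.57267 − 0.343) / 0.57267 ≈ 0.4011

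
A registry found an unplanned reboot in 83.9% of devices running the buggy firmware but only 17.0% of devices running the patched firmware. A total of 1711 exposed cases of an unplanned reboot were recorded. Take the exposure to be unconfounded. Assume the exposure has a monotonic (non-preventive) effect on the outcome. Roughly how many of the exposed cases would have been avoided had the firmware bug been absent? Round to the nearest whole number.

p₁ = 0.839, p₀ = 0.17.
PN = (p₁ − p₀)/p₁ = (0.839 − 0.17) / 0.839 ≈ 0.79738.
Attributable cases ≈ PN × (exposed cases) = 0.79738 × 1711 ≈ 1364.31.

about 1364 cases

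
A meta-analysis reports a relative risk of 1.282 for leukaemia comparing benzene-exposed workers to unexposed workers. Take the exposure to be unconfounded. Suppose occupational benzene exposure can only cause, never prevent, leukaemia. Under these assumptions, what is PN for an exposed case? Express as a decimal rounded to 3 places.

PN ≈ 0.220

Under exogeneity and monotonicity, PN = (RR − 1) / RR = 1 − 1/RR.
PN = (1.282 − 1) / 1.282 = 0.282 / 1.282 ≈ 0.2200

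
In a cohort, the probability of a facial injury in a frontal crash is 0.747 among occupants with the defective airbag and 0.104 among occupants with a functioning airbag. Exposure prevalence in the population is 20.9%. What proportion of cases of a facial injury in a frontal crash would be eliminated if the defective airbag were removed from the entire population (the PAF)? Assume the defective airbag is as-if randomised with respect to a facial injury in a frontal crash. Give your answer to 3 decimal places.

Let p₁ = 0.747, p₀ = 0.104.
Overall risk P(Y=1) = π·p₁ + (1−π)·p₀ = 0.209×0.747 + 0.791×0.104 = 0.23839.
Under exogeneity, PAF = [P(Y=1) − p₀] / P(Y=1).
PAF = (0.23839 − 0.104) / 0.23839 ≈ 0.5637

PAF ≈ 0.564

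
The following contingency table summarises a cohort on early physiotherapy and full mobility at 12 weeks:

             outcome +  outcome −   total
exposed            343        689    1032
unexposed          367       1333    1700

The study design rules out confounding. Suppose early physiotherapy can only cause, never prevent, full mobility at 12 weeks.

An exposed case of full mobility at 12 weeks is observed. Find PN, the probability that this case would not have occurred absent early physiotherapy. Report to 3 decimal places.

PN ≈ 0.350

p₁ = P(outcome | exposed) = 343/1032 = 0.33236
p₀ = P(outcome | unexposed) = 367/1700 = 0.21588
Under exogeneity and monotonicity, PN = (p₁ − p₀)/p₁.
PN = (0.33236 − 0.21588) / 0.33236 ≈ 0.3505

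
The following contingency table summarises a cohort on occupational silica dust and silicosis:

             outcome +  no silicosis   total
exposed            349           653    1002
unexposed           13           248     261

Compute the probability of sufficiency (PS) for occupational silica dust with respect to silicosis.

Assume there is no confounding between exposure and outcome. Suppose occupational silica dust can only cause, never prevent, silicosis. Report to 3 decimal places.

p₁ = P(outcome | exposed) = 349/1002 = 0.3483
p₀ = P(outcome | unexposed) = 13/261 = 0.049808
Under exogeneity and monotonicity, PS = (p₁ − p₀) / (1 − p₀).
PS = (0.3483 − 0.049808) / (1 − 0.049808) = 0.29849 / 0.95019 ≈ 0.3141

PS ≈ 0.314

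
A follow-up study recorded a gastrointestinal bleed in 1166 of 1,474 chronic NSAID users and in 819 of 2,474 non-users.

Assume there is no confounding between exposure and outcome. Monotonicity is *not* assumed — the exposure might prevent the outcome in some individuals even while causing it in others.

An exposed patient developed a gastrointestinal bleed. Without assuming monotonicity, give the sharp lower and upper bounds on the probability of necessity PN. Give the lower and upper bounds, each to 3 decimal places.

0.582 ≤ PN ≤ 0.846

p₁ = P(outcome | exposed) = 1166/1474 = 0.79104
p₀ = P(outcome | unexposed) = 819/2474 = 0.33104
Under exogeneity alone the bounds on PN are max{0,(p₁−p₀)/p₁} ≤ PN ≤ min{1,(1−p₀)/p₁}.
  lower = (p₁ − p₀)/p₁ = 0.46 / 0.79104 ≈ 0.5815
  upper = min{1, (1 − p₀)/p₁} = 0.66896 / 0.79104 ≈ 0.8457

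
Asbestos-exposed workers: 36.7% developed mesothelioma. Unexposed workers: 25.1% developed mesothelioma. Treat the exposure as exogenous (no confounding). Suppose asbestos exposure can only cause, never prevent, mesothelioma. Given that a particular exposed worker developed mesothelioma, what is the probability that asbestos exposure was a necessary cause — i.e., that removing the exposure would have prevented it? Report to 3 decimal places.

PN ≈ 0.316

p₁ = 0.367, p₀ = 0.251.
Under exogeneity and monotonicity, PN = (p₁ − p₀) / p₁.
PN = (0.367 − 0.251) / 0.367 = 0.116 / 0.367 ≈ 0.3161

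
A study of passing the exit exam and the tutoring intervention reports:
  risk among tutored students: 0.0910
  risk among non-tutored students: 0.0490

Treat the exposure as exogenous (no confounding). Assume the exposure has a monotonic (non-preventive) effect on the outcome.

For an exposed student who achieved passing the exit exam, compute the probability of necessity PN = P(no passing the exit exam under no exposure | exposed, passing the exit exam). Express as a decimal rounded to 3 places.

Let p₁ = 0.091, p₀ = 0.049.
Under exogeneity and monotonicity, PN = (p₁ − p₀) / p₁.
PN = (0.091 − 0.049) / 0.091 = 0.042 / 0.091 ≈ 0.4615

PN ≈ 0.462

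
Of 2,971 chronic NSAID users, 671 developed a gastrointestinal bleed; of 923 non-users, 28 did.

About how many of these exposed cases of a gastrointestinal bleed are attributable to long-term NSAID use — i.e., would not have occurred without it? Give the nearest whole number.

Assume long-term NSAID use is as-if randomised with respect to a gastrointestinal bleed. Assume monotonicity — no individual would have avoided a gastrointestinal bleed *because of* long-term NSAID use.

p₁ = P(outcome | exposed) = 671/2971 = 0.22585
p₀ = P(outcome | unexposed) = 28/923 = 0.030336
PN = (p₁ − p₀)/p₁ = (0.22585 − 0.030336) / 0.22585 ≈ 0.86568.
Attributable cases ≈ PN × (exposed cases) = 0.86568 × 671 ≈ 580.87.

about 581 cases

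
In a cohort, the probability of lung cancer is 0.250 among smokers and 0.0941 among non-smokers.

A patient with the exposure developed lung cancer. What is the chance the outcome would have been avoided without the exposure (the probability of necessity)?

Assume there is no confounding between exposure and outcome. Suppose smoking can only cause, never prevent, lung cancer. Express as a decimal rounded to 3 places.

PN ≈ 0.624

Let p₁ = 0.25, p₀ = 0.0941.
Under exogeneity and monotonicity, PN = (p₁ − p₀) / p₁.
PN = (0.25 − 0.0941) / 0.25 = 0.1559 / 0.25 ≈ 0.6236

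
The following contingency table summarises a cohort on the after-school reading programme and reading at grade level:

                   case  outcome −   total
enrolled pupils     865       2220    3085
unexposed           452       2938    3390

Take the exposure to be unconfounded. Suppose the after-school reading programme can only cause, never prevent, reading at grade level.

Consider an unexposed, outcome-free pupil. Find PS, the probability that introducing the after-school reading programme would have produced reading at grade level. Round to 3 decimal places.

PS ≈ 0.170

p₁ = P(outcome | exposed) = 865/3085 = 0.28039
p₀ = P(outcome | unexposed) = 452/3390 = 0.13333
Under exogeneity and monotonicity, PS = (p₁ − p₀)/(1 − p₀).
PS = (0.28039 − 0.13333) / 0.86667 ≈ 0.1697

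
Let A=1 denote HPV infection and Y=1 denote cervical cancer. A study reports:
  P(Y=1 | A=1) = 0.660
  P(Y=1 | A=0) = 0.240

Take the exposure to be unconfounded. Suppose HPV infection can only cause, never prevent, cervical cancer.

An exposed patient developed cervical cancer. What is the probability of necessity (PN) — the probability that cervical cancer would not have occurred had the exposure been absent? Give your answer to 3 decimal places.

PN ≈ 0.636

Let p₁ = 0.66, p₀ = 0.24.
Under exogeneity and monotonicity, PN = (p₁ − p₀) / p₁.
PN = (0.66 − 0.24) / 0.66 = 0.42 / 0.66 ≈ 0.6364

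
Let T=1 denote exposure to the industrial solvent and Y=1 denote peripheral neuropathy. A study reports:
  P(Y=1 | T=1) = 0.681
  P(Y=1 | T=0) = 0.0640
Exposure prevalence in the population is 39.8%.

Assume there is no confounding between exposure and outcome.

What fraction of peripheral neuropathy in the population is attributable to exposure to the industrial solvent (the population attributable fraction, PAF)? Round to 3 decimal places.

PAF ≈ 0.793

Let p₁ = 0.681, p₀ = 0.064.
Overall risk P(Y=1) = π·p₁ + (1−π)·p₀ = 0.398×0.681 + 0.602×0.064 = 0.30957.
Under exogeneity, PAF = [P(Y=1) − p₀] / P(Y=1).
PAF = (0.30957 − 0.064) / 0.30957 ≈ 0.7933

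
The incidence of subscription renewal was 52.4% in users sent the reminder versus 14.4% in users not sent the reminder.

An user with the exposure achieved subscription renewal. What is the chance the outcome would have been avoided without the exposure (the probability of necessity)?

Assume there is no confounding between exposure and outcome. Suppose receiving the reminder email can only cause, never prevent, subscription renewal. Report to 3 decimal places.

PN ≈ 0.725

p₁ = 0.524, p₀ = 0.144.
Under exogeneity and monotonicity, PN = (p₁ − p₀) / p₁.
PN = (0.524 − 0.144) / 0.524 = 0.38 / 0.524 ≈ 0.7252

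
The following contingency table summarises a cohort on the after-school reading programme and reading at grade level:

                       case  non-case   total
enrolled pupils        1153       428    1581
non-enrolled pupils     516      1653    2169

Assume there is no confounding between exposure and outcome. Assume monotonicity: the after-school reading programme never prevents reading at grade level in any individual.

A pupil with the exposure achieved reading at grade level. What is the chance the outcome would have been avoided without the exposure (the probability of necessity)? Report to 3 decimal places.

PN ≈ 0.674

p₁ = P(outcome | exposed) = 1153/1581 = 0.72929
p₀ = P(outcome | unexposed) = 516/2169 = 0.2379
Under exogeneity and monotonicity, PN = (p₁ − p₀)/p₁.
PN = (0.72929 − 0.2379) / 0.72929 ≈ 0.6738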